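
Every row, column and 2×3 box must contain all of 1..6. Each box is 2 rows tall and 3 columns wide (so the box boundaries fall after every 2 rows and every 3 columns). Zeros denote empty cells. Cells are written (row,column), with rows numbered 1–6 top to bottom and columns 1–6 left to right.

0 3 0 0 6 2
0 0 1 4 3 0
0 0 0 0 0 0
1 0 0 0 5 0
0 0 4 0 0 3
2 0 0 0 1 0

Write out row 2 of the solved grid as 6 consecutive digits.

621435

(1,3) = 5 (sole candidate).
(1,4) = 1 (sole candidate).
(2,1) = 6: row 2 has {1,3,4}; col 1 has {1,2}; box has {1,3,5} → only 6 remains.
(2,2) = 2: row 2 has {1,3,4,6}; col 2 has {3}; box has {1,3,5,6} → only 2 remains.
(2,6) = 5: row 2 has {1,2,3,4,6}; col 6 has {2,3}; box has {1,2,3,4,6} → only 5 remains.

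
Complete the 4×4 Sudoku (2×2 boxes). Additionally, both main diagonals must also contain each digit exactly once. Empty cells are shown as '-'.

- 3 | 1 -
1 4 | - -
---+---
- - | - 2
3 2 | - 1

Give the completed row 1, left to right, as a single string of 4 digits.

2314

row 1, column 1 = 2: row 1 has {1,3}; col 1 has {1,3}; box has {1,3,4}; main diagonal has {1,4} → only 2 remains.
row 1, column 4 = 4: row 1 has {1,2,3}; col 4 has {1,2}; box has {1}; anti-diagonal has {3} → only 4 remains.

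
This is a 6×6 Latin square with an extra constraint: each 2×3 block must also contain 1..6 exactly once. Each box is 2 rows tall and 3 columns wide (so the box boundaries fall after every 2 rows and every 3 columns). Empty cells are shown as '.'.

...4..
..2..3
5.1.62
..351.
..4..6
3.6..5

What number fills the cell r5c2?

5

r1c3 = 5: row 1 has {4}; col 3 has {1,2,3,4,6}; box has {2} → only 5 remains.
r1c5 = 2: row 1 has {4,5}; col 5 has {1,6}; box has {3,4} → only 2 remains.
r1c6 = 1: row 1 has {2,4,5}; col 6 has {2,3,5,6}; box has {2,3,4} → only 1 remains.
r2c4 = 6: row 2 has {2,3}; col 4 has {4,5}; box has {1,2,3,4} → only 6 remains.
r2c5 = 5: row 2 has {2,3,6}; col 5 has {1,2,6}; box has {1,2,3,4,6} → only 5 remains.
r3c2 = 4: row 3 has {1,2,5,6}; col 2 has {}; box has {1,3,5} → only 4 remains.
r3c4 = 3: row 3 has {1,2,4,5,6}; col 4 has {4,5,6}; box has {1,2,5,6} → only 3 remains.
r4c6 = 4: row 4 has {1,3,5}; col 6 has {1,2,3,5,6}; box has {1,2,3,5,6} → only 4 remains.
r5c5 = 3: row 5 has {4,6}; col 5 has {1,2,5,6}; box has {5,6} → only 3 remains.
r6c5 = 4: row 6 has {3,5,6}; col 5 has {1,2,3,5,6}; box has {3,5,6} → only 4 remains.
r1c1 = 6: row 1 has {1,2,4,5}; col 1 has {3,5}; box has {2,5} → only 6 remains.
r1c2 = 3: row 1 has {1,2,4,5,6}; col 2 has {4}; box has {2,5,6} → only 3 remains.
r2c2 = 1: row 2 has {2,3,5,6}; col 2 has {3,4}; box has {2,3,5,6} → only 1 remains.
r4c1 = 2: row 4 has {1,3,4,5}; col 1 has {3,5,6}; box has {1,3,4,5} → only 2 remains.
r4c2 = 6: row 4 has {1,2,3,4,5}; col 2 has {1,3,4}; box has {1,2,3,4,5} → only 6 remains.
r5c1 = 1: row 5 has {3,4,6}; col 1 has {2,3,5,6}; box has {3,4,6} → only 1 remains.
r5c4 = 2: row 5 has {1,3,4,6}; col 4 has {3,4,5,6}; box has {3,4,5,6} → only 2 remains.
r6c2 = 2: row 6 has {3,4,5,6}; col 2 has {1,3,4,6}; box has {1,3,4,6} → only 2 remains.
r6c4 = 1: row 6 has {2,3,4,5,6}; col 4 has {2,3,4,5,6}; box has {2,3,4,5,6} → only 1 remains.
r2c1 = 4: row 2 has {1,2,3,5,6}; col 1 has {1,2,3,5,6}; box has {1,2,3,5,6} → only 4 remains.
r5c2 = 5: row 5 has {1,2,3,4,6}; col 2 has {1,2,3,4,6}; box has {1,2,3,4,6} → only 5 remains.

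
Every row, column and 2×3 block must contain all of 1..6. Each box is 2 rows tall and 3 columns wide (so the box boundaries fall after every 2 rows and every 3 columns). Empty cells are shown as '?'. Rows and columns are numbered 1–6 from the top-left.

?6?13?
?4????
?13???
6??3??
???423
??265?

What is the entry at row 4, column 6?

5

row 1, column 3 = 5: row 1 has {1,3,6}; col 3 has {2,3}; box has {4,6} → only 5 remains.
row 2, column 3 = 1: row 2 has {4}; col 3 has {2,3,5}; box has {4,5,6} → only 1 remains.
row 2, column 5 = 6: row 2 has {1,4}; col 5 has {2,3,5}; box has {1,3} → only 6 remains.
row 3, column 5 = 4: row 3 has {1,3}; col 5 has {2,3,5,6}; box has {3} → only 4 remains.
row 4, column 3 = 4: row 4 has {3,6}; col 3 has {1,2,3,5}; box has {1,3,6} → only 4 remains.
row 4, column 5 = 1: row 4 has {3,4,6}; col 5 has {2,3,4,5,6}; box has {3,4} → only 1 remains.
row 5, column 2 = 5: row 5 has {2,3,4}; col 2 has {1,4,6}; box has {2} → only 5 remains.
row 5, column 3 = 6: row 5 has {2,3,4,5}; col 3 has {1,2,3,4,5}; box has {2,5} → only 6 remains.
row 6, column 2 = 3: row 6 has {2,5,6}; col 2 has {1,4,5,6}; box has {2,5,6} → only 3 remains.
row 6, column 6 = 1: row 6 has {2,3,5,6}; col 6 has {3}; box has {2,3,4,5,6} → only 1 remains.
row 1, column 1 = 2: row 1 has {1,3,5,6}; col 1 has {6}; box has {1,4,5,6} → only 2 remains.
row 1, column 6 = 4: row 1 has {1,2,3,5,6}; col 6 has {1,3}; box has {1,3,6} → only 4 remains.
row 2, column 1 = 3: row 2 has {1,4,6}; col 1 has {2,6}; box has {1,2,4,5,6} → only 3 remains.
row 3, column 1 = 5: row 3 has {1,3,4}; col 1 has {2,3,6}; box has {1,3,4,6} → only 5 remains.
row 3, column 4 = 2: row 3 has {1,3,4,5}; col 4 has {1,3,4,6}; box has {1,3,4} → only 2 remains.
row 3, column 6 = 6: row 3 has {1,2,3,4,5}; col 6 has {1,3,4}; box has {1,2,3,4} → only 6 remains.
row 4, column 2 = 2: row 4 has {1,3,4,6}; col 2 has {1,3,4,5,6}; box has {1,3,4,5,6} → only 2 remains.
row 4, column 6 = 5: row 4 has {1,2,3,4,6}; col 6 has {1,3,4,6}; box has {1,2,3,4,6} → only 5 remains.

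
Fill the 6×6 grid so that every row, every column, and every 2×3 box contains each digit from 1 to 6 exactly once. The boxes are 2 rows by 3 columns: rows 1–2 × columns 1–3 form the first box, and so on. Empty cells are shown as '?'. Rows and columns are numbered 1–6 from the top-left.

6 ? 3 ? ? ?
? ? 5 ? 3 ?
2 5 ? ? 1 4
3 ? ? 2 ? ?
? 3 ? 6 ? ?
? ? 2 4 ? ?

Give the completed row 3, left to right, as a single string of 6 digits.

256314

R2C4 = 1 (sole candidate).
R3C3 = 6: row 3 has {1,2,4,5}; col 3 has {2,3,5}; box has {2,3,5} → only 6 remains.
R3C4 = 3: row 3 has {1,2,4,5,6}; col 4 has {1,2,4,6}; box has {1,2,4} → only 3 remains.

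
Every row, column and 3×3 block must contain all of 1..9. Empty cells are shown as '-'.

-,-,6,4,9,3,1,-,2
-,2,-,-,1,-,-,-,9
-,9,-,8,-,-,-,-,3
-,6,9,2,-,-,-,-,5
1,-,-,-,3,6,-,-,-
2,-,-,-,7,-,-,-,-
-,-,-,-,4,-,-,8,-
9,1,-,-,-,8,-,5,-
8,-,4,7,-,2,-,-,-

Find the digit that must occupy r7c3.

r1c8 = 7 (sole candidate).
r4c5 = 8 (sole candidate).
r8c5 = 6 (sole candidate).
r9c5 = 5 (sole candidate).
r1c1 = 5 (sole candidate).
r1c2 = 8 (sole candidate).
r3c5 = 2 (sole candidate).
r8c4 = 3 (sole candidate).
r9c2 = 3 (sole candidate).
r2c7 = 8 (hidden single in row 2).
r3c3 = 1 (hidden single in row 3).
r7c7 = 3 (hidden single in row 7).
r7c3 = 2: in row 7, 2 can only go here (every other open cell in that row sees a 2).

2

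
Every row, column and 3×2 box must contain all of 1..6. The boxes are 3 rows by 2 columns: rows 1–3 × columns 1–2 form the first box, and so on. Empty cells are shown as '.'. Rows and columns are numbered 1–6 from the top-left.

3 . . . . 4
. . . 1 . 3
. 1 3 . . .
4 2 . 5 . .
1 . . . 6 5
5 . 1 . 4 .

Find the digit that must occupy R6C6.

2

R4C3 = 6: row 4 has {2,4,5}; col 3 has {1,3}; box has {1,5} → only 6 remains.
R4C6 = 1: row 4 has {2,4,5,6}; col 6 has {3,4,5}; box has {4,5,6} → only 1 remains.
R5C2 = 3: row 5 has {1,5,6}; col 2 has {1,2}; box has {1,2,4,5} → only 3 remains.
R6C2 = 6: row 6 has {1,4,5}; col 2 has {1,2,3}; box has {1,2,3,4,5} → only 6 remains.
R6C6 = 2: row 6 has {1,4,5,6}; col 6 has {1,3,4,5}; box has {1,4,5,6} → only 2 remains.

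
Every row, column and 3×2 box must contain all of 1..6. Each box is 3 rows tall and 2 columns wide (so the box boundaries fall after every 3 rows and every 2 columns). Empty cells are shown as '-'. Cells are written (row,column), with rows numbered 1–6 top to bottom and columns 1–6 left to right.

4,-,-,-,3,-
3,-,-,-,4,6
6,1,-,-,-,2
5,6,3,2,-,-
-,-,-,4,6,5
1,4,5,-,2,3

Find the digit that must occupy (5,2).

(1,6) = 1 (sole candidate).
(3,3) = 4 (sole candidate).
(3,5) = 5 (sole candidate).
(4,5) = 1 (sole candidate).
(4,6) = 4 (sole candidate).
(5,1) = 2 (sole candidate).
(5,2) = 3: row 5 has {2,4,5,6}; col 2 has {1,4,6}; box has {1,2,4,5,6} → only 3 remains.

3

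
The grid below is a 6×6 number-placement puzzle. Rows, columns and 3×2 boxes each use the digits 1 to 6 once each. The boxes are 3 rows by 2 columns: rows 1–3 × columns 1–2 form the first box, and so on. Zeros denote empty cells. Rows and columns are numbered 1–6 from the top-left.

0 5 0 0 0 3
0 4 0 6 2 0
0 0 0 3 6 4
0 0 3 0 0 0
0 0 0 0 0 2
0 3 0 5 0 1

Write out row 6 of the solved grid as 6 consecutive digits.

236541

r1c5 = 1: row 1 has {3,5}; col 5 has {2,6}; box has {2,3,4,6} → only 1 remains.
r2c6 = 5: row 2 has {2,4,6}; col 6 has {1,2,3,4}; box has {1,2,3,4,6} → only 5 remains.
r4c6 = 6: row 4 has {3}; col 6 has {1,2,3,4,5}; box has {1,2} → only 6 remains.
r6c5 = 4: row 6 has {1,3,5}; col 5 has {1,2,6}; box has {1,2,6} → only 4 remains.
r2c3 = 1: row 2 has {2,4,5,6}; col 3 has {3}; box has {3,6} → only 1 remains.
r4c5 = 5: row 4 has {3,6}; col 5 has {1,2,4,6}; box has {1,2,4,6} → only 5 remains.
r5c5 = 3: row 5 has {2}; col 5 has {1,2,4,5,6}; box has {1,2,4,5,6} → only 3 remains.
r2c1 = 3: row 2 has {1,2,4,5,6}; col 1 has {}; box has {4,5} → only 3 remains.
r1c1 = 6: in row 1, 6 can only go here (every other open cell in that row sees a 6).
r6c1 = 2: row 6 has {1,3,4,5}; col 1 has {3,6}; box has {3} → only 2 remains.
r6c3 = 6: row 6 has {1,2,3,4,5}; col 3 has {1,3}; box has {3,5} → only 6 remains.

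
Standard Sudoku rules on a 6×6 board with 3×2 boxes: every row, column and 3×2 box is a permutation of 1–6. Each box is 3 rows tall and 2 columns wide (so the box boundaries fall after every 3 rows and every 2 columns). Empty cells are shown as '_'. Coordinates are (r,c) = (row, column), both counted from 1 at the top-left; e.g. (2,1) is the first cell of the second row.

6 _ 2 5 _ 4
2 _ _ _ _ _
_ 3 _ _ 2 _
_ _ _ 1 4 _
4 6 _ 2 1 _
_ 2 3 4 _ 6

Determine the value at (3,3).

(1,2) = 1 (sole candidate).
(1,5) = 3 (sole candidate).
(3,1) = 5 (sole candidate).
(3,4) = 6 (sole candidate).
(3,6) = 1 (sole candidate).
(4,1) = 3 (sole candidate).
(4,2) = 5 (sole candidate).
(4,3) = 6 (sole candidate).
(4,6) = 2 (sole candidate).
(5,3) = 5 (sole candidate).
(5,6) = 3 (sole candidate).
(6,1) = 1 (sole candidate).
(6,5) = 5 (sole candidate).
(2,2) = 4 (sole candidate).
(2,3) = 1 (sole candidate).
(2,4) = 3 (sole candidate).
(2,5) = 6 (sole candidate).
(2,6) = 5 (sole candidate).
(3,3) = 4: row 3 has {1,2,3,5,6}; col 3 has {1,2,3,5,6}; box has {1,2,3,5,6} → only 4 remains.

4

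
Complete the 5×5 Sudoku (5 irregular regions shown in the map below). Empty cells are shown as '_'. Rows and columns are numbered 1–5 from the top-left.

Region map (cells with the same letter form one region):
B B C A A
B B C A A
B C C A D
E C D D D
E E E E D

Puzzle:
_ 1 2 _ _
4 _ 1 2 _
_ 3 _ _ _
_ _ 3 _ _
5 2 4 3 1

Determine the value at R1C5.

R1C1 = 3: row 1 has {1,2}; col 1 has {4,5}; region has {1,4} → only 3 remains.
R2C2 = 5: row 2 has {1,2,4}; col 2 has {1,2,3}; region has {1,3,4} → only 5 remains.
R2C5 = 3: row 2 has {1,2,4,5}; col 5 has {1}; region has {2} → only 3 remains.
R3C1 = 2: row 3 has {3}; col 1 has {3,4,5}; region has {1,3,4,5} → only 2 remains.
R3C3 = 5: row 3 has {2,3}; col 3 has {1,2,3,4}; region has {1,2,3} → only 5 remains.
R3C5 = 4: row 3 has {2,3,5}; col 5 has {1,3}; region has {1,3} → only 4 remains.
R4C1 = 1: row 4 has {3}; col 1 has {2,3,4,5}; region has {2,3,4,5} → only 1 remains.
R4C2 = 4: row 4 has {1,3}; col 2 has {1,2,3,5}; region has {1,2,3,5} → only 4 remains.
R4C4 = 5: row 4 has {1,3,4}; col 4 has {2,3}; region has {1,3,4} → only 5 remains.
R4C5 = 2: row 4 has {1,3,4,5}; col 5 has {1,3,4}; region has {1,3,4,5} → only 2 remains.
R1C4 = 4: row 1 has {1,2,3}; col 4 has {2,3,5}; region has {2,3} → only 4 remains.
R1C5 = 5: row 1 has {1,2,3,4}; col 5 has {1,2,3,4}; region has {2,3,4} → only 5 remains.

5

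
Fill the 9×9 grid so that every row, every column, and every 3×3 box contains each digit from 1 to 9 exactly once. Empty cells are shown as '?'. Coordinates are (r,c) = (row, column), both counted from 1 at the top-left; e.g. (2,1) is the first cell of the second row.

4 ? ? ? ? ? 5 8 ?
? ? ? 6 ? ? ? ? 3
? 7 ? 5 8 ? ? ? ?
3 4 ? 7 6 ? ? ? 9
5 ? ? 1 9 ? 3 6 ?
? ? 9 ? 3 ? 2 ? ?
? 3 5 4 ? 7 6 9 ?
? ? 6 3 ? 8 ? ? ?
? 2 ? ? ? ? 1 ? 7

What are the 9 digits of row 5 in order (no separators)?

(4,7) = 8 (sole candidate).
(5,2) = 8: row 5 has {1,3,5,6,9}; col 2 has {2,3,4,7}; box has {3,4,5,9} → only 8 remains.
(5,9) = 4: row 5 has {1,3,5,6,8,9}; col 9 has {3,7,9}; box has {2,3,6,8,9} → only 4 remains.
(6,4) = 8 (sole candidate).
(8,7) = 4 (sole candidate).
(9,4) = 9 (sole candidate).
(9,5) = 5 (sole candidate).
(9,6) = 6 (sole candidate).
(9,8) = 3 (sole candidate).
(1,4) = 2 (sole candidate).
(3,7) = 9 (sole candidate).
(5,6) = 2: row 5 has {1,3,4,5,6,8,9}; col 6 has {6,7,8}; box has {1,3,6,7,8,9} → only 2 remains.
(9,1) = 8 (sole candidate).
(9,3) = 4 (sole candidate).
(2,7) = 7 (sole candidate).
(4,6) = 5 (sole candidate).
(4,8) = 1 (sole candidate).
(5,3) = 7: row 5 has {1,2,3,4,5,6,8,9}; col 3 has {4,5,6,9}; box has {3,4,5,8,9} → only 7 remains.

587192364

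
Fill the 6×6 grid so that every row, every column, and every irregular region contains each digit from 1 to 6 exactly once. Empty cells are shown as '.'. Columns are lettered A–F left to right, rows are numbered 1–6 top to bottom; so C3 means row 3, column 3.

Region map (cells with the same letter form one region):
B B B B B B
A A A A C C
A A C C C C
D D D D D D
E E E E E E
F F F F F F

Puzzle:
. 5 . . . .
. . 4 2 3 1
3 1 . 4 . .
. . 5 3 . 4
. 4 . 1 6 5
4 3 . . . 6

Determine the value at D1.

D1 = 6: row 1 has {5}; col 4 has {1,2,3,4}; region has {5} → only 6 remains.

6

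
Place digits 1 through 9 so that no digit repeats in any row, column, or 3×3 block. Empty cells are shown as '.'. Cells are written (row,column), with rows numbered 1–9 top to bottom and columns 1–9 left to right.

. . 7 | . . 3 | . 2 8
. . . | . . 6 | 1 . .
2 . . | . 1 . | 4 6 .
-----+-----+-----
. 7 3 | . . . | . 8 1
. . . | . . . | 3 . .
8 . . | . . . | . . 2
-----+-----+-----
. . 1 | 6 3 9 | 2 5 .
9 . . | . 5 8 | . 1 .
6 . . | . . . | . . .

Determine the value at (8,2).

3

(1,2) = 6 (hidden single in row 1).
(1,1) = 1 (hidden single in row 1).
(6,4) = 3 (hidden single in row 6).
(7,2) = 8 (hidden single in row 7).
(9,7) = 8 (hidden single in row 9).
(2,1) = 3 (hidden single in column 1).
(7,1) = 7 (hidden single in column 1).
(7,9) = 4 (sole candidate).
(3,9) = 3 (hidden single in row 3).
(8,2) = 3: in row 8, 3 can only go here (every other open cell in that row sees a 3).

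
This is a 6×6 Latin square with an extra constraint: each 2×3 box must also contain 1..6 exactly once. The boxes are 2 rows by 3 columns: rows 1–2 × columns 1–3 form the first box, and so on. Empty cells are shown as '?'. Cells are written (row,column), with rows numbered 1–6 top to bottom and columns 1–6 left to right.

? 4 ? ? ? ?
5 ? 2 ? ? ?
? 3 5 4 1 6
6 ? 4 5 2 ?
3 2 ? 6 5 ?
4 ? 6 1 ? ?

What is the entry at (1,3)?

3

(1,1) = 1 (sole candidate).
(1,3) = 3: row 1 has {1,4}; col 3 has {2,4,5,6}; box has {1,2,4,5} → only 3 remains.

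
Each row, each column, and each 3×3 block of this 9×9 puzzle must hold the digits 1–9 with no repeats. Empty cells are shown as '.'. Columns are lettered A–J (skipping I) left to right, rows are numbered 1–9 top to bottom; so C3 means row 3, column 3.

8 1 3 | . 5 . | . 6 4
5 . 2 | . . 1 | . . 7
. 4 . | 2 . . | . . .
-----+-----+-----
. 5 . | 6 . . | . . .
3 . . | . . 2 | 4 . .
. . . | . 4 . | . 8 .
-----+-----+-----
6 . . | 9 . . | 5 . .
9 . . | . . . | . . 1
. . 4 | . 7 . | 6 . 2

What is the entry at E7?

D1 = 7 (sole candidate).
F1 = 9 (sole candidate).
G1 = 2 (sole candidate).
A3 = 7 (sole candidate).
A9 = 1 (sole candidate).
A6 = 2 (sole candidate).
A4 = 4 (sole candidate).
D2 = 4 (hidden single in row 2).
H4 = 2 (hidden single in row 4).
E7 = 1: in row 7, 1 can only go here (every other open cell in that row sees a 1).

1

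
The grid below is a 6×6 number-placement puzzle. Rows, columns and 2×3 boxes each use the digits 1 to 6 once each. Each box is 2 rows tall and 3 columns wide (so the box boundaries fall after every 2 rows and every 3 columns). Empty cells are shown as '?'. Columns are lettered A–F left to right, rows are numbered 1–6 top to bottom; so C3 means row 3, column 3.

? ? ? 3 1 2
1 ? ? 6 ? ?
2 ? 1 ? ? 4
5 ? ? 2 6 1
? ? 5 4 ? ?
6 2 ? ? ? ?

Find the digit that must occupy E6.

A1 = 4 (sole candidate).
C1 = 6 (sole candidate).
F2 = 5 (sole candidate).
D3 = 5 (sole candidate).
E3 = 3 (sole candidate).
A5 = 3 (sole candidate).
B5 = 1 (sole candidate).
E5 = 2 (sole candidate).
F5 = 6 (sole candidate).
C6 = 4 (sole candidate).
D6 = 1 (sole candidate).
E6 = 5: row 6 has {1,2,4,6}; col 5 has {1,2,3,6}; box has {1,2,4,6} → only 5 remains.

5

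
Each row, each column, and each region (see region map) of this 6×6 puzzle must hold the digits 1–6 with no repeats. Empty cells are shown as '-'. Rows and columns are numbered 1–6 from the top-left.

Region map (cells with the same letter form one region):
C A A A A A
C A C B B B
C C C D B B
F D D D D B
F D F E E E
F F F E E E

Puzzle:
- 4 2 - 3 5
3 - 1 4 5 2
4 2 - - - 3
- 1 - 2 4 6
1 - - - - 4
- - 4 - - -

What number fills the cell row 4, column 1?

5

row 1, column 1 = 6: row 1 has {2,3,4,5}; col 1 has {1,3,4}; region has {1,2,3,4} → only 6 remains.
row 1, column 4 = 1: row 1 has {2,3,4,5,6}; col 4 has {2,4}; region has {2,3,4,5} → only 1 remains.
row 2, column 2 = 6: row 2 has {1,2,3,4,5}; col 2 has {1,2,4}; region has {1,2,3,4,5} → only 6 remains.
row 3, column 3 = 5: row 3 has {2,3,4}; col 3 has {1,2,4}; region has {1,2,3,4,6} → only 5 remains.
row 3, column 4 = 6: row 3 has {2,3,4,5}; col 4 has {1,2,4}; region has {1,2,4} → only 6 remains.
row 3, column 5 = 1: row 3 has {2,3,4,5,6}; col 5 has {3,4,5}; region has {2,3,4,5,6} → only 1 remains.
row 4, column 1 = 5: row 4 has {1,2,4,6}; col 1 has {1,3,4,6}; region has {1,4} → only 5 remains.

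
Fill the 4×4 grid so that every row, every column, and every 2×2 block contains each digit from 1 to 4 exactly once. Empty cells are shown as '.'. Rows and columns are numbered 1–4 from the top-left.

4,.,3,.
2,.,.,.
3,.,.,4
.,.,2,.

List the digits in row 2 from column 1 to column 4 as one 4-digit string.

R1C2 = 1 (sole candidate).
R1C4 = 2 (sole candidate).
R2C2 = 3: row 2 has {2}; col 2 has {1}; box has {1,2,4} → only 3 remains.
R2C4 = 1: row 2 has {2,3}; col 4 has {2,4}; box has {2,3} → only 1 remains.
R3C2 = 2 (sole candidate).
R3C3 = 1 (sole candidate).
R4C1 = 1 (sole candidate).
R4C2 = 4 (sole candidate).
R4C4 = 3 (sole candidate).
R2C3 = 4: row 2 has {1,2,3}; col 3 has {1,2,3}; box has {1,2,3} → only 4 remains.

2341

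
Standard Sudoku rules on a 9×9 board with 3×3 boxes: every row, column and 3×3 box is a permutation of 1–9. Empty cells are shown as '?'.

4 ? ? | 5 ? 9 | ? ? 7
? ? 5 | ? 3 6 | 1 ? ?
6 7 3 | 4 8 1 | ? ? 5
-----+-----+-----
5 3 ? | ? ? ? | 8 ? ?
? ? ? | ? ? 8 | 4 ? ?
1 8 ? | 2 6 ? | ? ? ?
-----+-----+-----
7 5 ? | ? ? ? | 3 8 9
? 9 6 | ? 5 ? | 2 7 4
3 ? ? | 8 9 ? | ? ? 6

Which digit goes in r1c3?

8

r1c5 = 2: row 1 has {4,5,7,9}; col 5 has {3,5,6,8,9}; box has {1,3,4,5,6,8,9} → only 2 remains.
r1c7 = 6: row 1 has {2,4,5,7,9}; col 7 has {1,2,3,4,8}; box has {1,5,7} → only 6 remains.
r1c8 = 3: row 1 has {2,4,5,6,7,9}; col 8 has {7,8}; box has {1,5,6,7} → only 3 remains.
r2c2 = 2: row 2 has {1,3,5,6}; col 2 has {3,5,7,8,9}; box has {3,4,5,6,7} → only 2 remains.
r2c4 = 7: row 2 has {1,2,3,5,6}; col 4 has {2,4,5,8}; box has {1,2,3,4,5,6,8,9} → only 7 remains.
r2c9 = 8: row 2 has {1,2,3,5,6,7}; col 9 has {4,5,6,7,9}; box has {1,3,5,6,7} → only 8 remains.
r3c7 = 9: row 3 has {1,3,4,5,6,7,8}; col 7 has {1,2,3,4,6,8}; box has {1,3,5,6,7,8} → only 9 remains.
r3c8 = 2: row 3 has {1,3,4,5,6,7,8,9}; col 8 has {3,7,8}; box has {1,3,5,6,7,8,9} → only 2 remains.
r5c2 = 6: row 5 has {4,8}; col 2 has {2,3,5,7,8,9}; box has {1,3,5,8} → only 6 remains.
r6c9 = 3: row 6 has {1,2,6,8}; col 9 has {4,5,6,7,8,9}; box has {4,8} → only 3 remains.
r8c1 = 8: row 8 has {2,4,5,6,7,9}; col 1 has {1,3,4,5,6,7}; box has {3,5,6,7,9} → only 8 remains.
r8c6 = 3: row 8 has {2,4,5,6,7,8,9}; col 6 has {1,6,8,9}; box has {5,8,9} → only 3 remains.
r9c7 = 5: row 9 has {3,6,8,9}; col 7 has {1,2,3,4,6,8,9}; box has {2,3,4,6,7,8,9} → only 5 remains.
r9c8 = 1: row 9 has {3,5,6,8,9}; col 8 has {2,3,7,8}; box has {2,3,4,5,6,7,8,9} → only 1 remains.
r1c2 = 1: row 1 has {2,3,4,5,6,7,9}; col 2 has {2,3,5,6,7,8,9}; box has {2,3,4,5,6,7} → only 1 remains.
r1c3 = 8: row 1 has {1,2,3,4,5,6,7,9}; col 3 has {3,5,6}; box has {1,2,3,4,5,6,7} → only 8 remains.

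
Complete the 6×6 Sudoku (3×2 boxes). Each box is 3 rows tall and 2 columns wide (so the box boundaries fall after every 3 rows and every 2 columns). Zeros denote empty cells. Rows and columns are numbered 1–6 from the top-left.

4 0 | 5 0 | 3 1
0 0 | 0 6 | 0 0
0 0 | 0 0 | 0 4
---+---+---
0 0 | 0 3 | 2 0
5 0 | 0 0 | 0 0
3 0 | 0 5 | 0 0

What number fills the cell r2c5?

r1c4 = 2 (sole candidate).
r2c5 = 5: row 2 has {6}; col 5 has {2,3}; box has {1,3,4} → only 5 remains.

5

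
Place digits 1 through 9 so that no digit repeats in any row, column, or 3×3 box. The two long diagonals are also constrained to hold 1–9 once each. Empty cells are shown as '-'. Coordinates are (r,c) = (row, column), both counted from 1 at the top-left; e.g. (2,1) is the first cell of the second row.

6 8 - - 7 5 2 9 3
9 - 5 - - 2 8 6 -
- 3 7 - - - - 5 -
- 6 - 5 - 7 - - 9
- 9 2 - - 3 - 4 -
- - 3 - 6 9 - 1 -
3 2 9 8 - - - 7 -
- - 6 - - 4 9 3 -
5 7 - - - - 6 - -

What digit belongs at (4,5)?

4

(4,7) = 3 (sole candidate).
(5,4) = 1 (sole candidate).
(5,5) = 8 (sole candidate).
(8,2) = 1 (sole candidate).
(9,6) = 1 (sole candidate).
(1,4) = 4 (sole candidate).
(2,2) = 4 (sole candidate).
(2,4) = 3 (sole candidate).
(2,5) = 1 (sole candidate).
(2,9) = 7 (sole candidate).
(3,5) = 9 (sole candidate).
(3,7) = 4 (sole candidate).
(3,9) = 1 (sole candidate).
(5,1) = 7 (sole candidate).
(5,7) = 5 (sole candidate).
(5,9) = 6 (sole candidate).
(6,2) = 5 (sole candidate).
(6,4) = 2 (sole candidate).
(6,7) = 7 (sole candidate).
(6,9) = 8 (sole candidate).
(7,5) = 5 (sole candidate).
(7,6) = 6 (sole candidate).
(7,7) = 1 (sole candidate).
(7,9) = 4 (sole candidate).
(8,1) = 8 (sole candidate).
(8,4) = 7 (sole candidate).
(8,5) = 2 (sole candidate).
(8,9) = 5 (sole candidate).
(9,3) = 4 (sole candidate).
(9,4) = 9 (sole candidate).
(9,5) = 3 (sole candidate).
(9,9) = 2 (sole candidate).
(1,3) = 1 (sole candidate).
(3,1) = 2 (sole candidate).
(3,4) = 6 (sole candidate).
(3,6) = 8 (sole candidate).
(4,3) = 8 (sole candidate).
(4,5) = 4: row 4 has {3,5,6,7,8,9}; col 5 has {1,2,3,5,6,7,8,9}; box has {1,2,3,5,6,7,8,9} → only 4 remains.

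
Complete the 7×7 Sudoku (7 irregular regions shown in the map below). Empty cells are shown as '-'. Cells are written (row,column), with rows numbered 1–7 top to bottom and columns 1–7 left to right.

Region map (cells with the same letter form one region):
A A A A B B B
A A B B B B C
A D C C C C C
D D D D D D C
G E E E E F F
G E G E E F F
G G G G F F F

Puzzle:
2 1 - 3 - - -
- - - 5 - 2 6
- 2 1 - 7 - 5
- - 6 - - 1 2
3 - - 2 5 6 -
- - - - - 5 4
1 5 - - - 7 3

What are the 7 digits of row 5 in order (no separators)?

3472561

(1,6) = 4 (sole candidate).
(1,7) = 7 (sole candidate).
(2,3) = 3 (sole candidate).
(2,5) = 1 (sole candidate).
(3,4) = 4 (sole candidate).
(3,6) = 3 (sole candidate).
(4,4) = 7 (sole candidate).
(5,7) = 1: row 5 has {2,3,5,6}; col 7 has {2,3,4,5,6,7}; region has {3,4,5,6,7} → only 1 remains.
(7,4) = 6 (sole candidate).
(7,5) = 2 (sole candidate).
(1,3) = 5 (sole candidate).
(1,5) = 6 (sole candidate).
(3,1) = 6 (sole candidate).
(6,1) = 7 (sole candidate).
(6,3) = 2 (sole candidate).
(6,4) = 1 (sole candidate).
(6,5) = 3 (sole candidate).
(7,3) = 4 (sole candidate).
(2,1) = 4 (sole candidate).
(2,2) = 7 (sole candidate).
(4,1) = 5 (sole candidate).
(4,5) = 4 (sole candidate).
(5,2) = 4: row 5 has {1,2,3,5,6}; col 2 has {1,2,5,7}; region has {1,2,3,5} → only 4 remains.
(5,3) = 7: row 5 has {1,2,3,4,5,6}; col 3 has {1,2,3,4,5,6}; region has {1,2,3,4,5} → only 7 remains.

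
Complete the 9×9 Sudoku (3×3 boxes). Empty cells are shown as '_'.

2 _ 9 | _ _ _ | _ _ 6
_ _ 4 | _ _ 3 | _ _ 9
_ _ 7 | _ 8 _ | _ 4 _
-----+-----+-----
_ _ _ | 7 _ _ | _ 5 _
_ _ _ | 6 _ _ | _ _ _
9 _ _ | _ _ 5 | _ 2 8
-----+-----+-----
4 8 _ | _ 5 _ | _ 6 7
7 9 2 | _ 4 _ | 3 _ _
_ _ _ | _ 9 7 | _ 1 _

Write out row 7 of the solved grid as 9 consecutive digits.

row 8, column 8 = 8: row 8 has {2,3,4,7,9}; col 8 has {1,2,4,5,6}; box has {1,3,6,7} → only 8 remains.
row 8, column 9 = 5: row 8 has {2,3,4,7,8,9}; col 9 has {6,7,8,9}; box has {1,3,6,7,8} → only 5 remains.
row 2, column 8 = 7: row 2 has {3,4,9}; col 8 has {1,2,4,5,6,8}; box has {4,6,9} → only 7 remains.
row 8, column 4 = 1: row 8 has {2,3,4,5,7,8,9}; col 4 has {6,7}; box has {4,5,7,9} → only 1 remains.
row 8, column 6 = 6: row 8 has {1,2,3,4,5,7,8,9}; col 6 has {3,5,7}; box has {1,4,5,7,9} → only 6 remains.
row 1, column 8 = 3: row 1 has {2,6,9}; col 8 has {1,2,4,5,6,7,8}; box has {4,6,7,9} → only 3 remains.
row 5, column 8 = 9: row 5 has {6}; col 8 has {1,2,3,4,5,6,7,8}; box has {2,5,8} → only 9 remains.
row 7, column 6 = 2: row 7 has {4,5,6,7,8}; col 6 has {3,5,6,7}; box has {1,4,5,6,7,9} → only 2 remains.
row 7, column 7 = 9: row 7 has {2,4,5,6,7,8}; col 7 has {3}; box has {1,3,5,6,7,8} → only 9 remains.
row 7, column 4 = 3: row 7 has {2,4,5,6,7,8,9}; col 4 has {1,6,7}; box has {1,2,4,5,6,7,9} → only 3 remains.
row 9, column 4 = 8: row 9 has {1,7,9}; col 4 has {1,3,6,7}; box has {1,2,3,4,5,6,7,9} → only 8 remains.
row 6, column 4 = 4: row 6 has {2,5,8,9}; col 4 has {1,3,6,7,8}; box has {5,6,7} → only 4 remains.
row 7, column 3 = 1: row 7 has {2,3,4,5,6,7,8,9}; col 3 has {2,4,7,9}; box has {2,4,7,8,9} → only 1 remains.

481352967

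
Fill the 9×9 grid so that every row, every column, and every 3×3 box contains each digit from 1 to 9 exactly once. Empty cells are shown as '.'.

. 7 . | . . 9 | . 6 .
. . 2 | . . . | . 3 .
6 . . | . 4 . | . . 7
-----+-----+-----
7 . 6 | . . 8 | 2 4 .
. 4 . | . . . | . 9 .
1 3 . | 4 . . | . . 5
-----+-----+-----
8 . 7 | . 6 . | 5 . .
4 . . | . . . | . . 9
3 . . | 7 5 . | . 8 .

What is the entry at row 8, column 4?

1

row 1, column 1 = 5: row 1 has {6,7,9}; col 1 has {1,3,4,6,7,8}; box has {2,6,7} → only 5 remains.
row 2, column 1 = 9: row 2 has {2,3}; col 1 has {1,3,4,5,6,7,8}; box has {2,5,6,7} → only 9 remains.
row 5, column 1 = 2: row 5 has {4,9}; col 1 has {1,3,4,5,6,7,8,9}; box has {1,3,4,6,7} → only 2 remains.
row 6, column 8 = 7: row 6 has {1,3,4,5}; col 8 has {3,4,6,8,9}; box has {2,4,5,9} → only 7 remains.
row 3, column 7 = 9: in row 3, 9 can only go here (every other open cell in that row sees a 9).
row 8, column 7 = 7: in row 8, 7 can only go here (every other open cell in that row sees a 7).
row 8, column 2 = 6: in row 8, 6 can only go here (every other open cell in that row sees a 6).
row 8, column 3 = 5: in row 8, 5 can only go here (every other open cell in that row sees a 5).
row 5, column 3 = 8: row 5 has {2,4,9}; col 3 has {2,5,6,7}; box has {1,2,3,4,6,7} → only 8 remains.
row 6, column 3 = 9: row 6 has {1,3,4,5,7}; col 3 has {2,5,6,7,8}; box has {1,2,3,4,6,7,8} → only 9 remains.
row 6, column 5 = 2: row 6 has {1,3,4,5,7,9}; col 5 has {4,5,6}; box has {4,8} → only 2 remains.
row 6, column 6 = 6: row 6 has {1,2,3,4,5,7,9}; col 6 has {8,9}; box has {2,4,8} → only 6 remains.
row 6, column 7 = 8: row 6 has {1,2,3,4,5,6,7,9}; col 7 has {2,5,7,9}; box has {2,4,5,7,9} → only 8 remains.
row 9, column 3 = 1: row 9 has {3,5,7,8}; col 3 has {2,5,6,7,8,9}; box has {3,4,5,6,7,8} → only 1 remains.
row 3, column 3 = 3: row 3 has {4,6,7,9}; col 3 has {1,2,5,6,7,8,9}; box has {2,5,6,7,9} → only 3 remains.
row 4, column 2 = 5: row 4 has {2,4,6,7,8}; col 2 has {3,4,6,7}; box has {1,2,3,4,6,7,8,9} → only 5 remains.
row 1, column 3 = 4: row 1 has {5,6,7,9}; col 3 has {1,2,3,5,6,7,8,9}; box has {2,3,5,6,7,9} → only 4 remains.
row 1, column 7 = 1: row 1 has {4,5,6,7,9}; col 7 has {2,5,7,8,9}; box has {3,6,7,9} → only 1 remains.
row 2, column 7 = 4: row 2 has {2,3,9}; col 7 has {1,2,5,7,8,9}; box has {1,3,6,7,9} → only 4 remains.
row 2, column 9 = 8: row 2 has {2,3,4,9}; col 9 has {5,7,9}; box has {1,3,4,6,7,9} → only 8 remains.
row 9, column 7 = 6: row 9 has {1,3,5,7,8}; col 7 has {1,2,4,5,7,8,9}; box has {5,7,8,9} → only 6 remains.
row 1, column 9 = 2: row 1 has {1,4,5,6,7,9}; col 9 has {5,7,8,9}; box has {1,3,4,6,7,8,9} → only 2 remains.
row 2, column 2 = 1: row 2 has {2,3,4,8,9}; col 2 has {3,4,5,6,7}; box has {2,3,4,5,6,7,9} → only 1 remains.
row 2, column 5 = 7: row 2 has {1,2,3,4,8,9}; col 5 has {2,4,5,6}; box has {4,9} → only 7 remains.
row 2, column 6 = 5: row 2 has {1,2,3,4,7,8,9}; col 6 has {6,8,9}; box has {4,7,9} → only 5 remains.
row 3, column 2 = 8: row 3 has {3,4,6,7,9}; col 2 has {1,3,4,5,6,7}; box has {1,2,3,4,5,6,7,9} → only 8 remains.
row 3, column 8 = 5: row 3 has {3,4,6,7,8,9}; col 8 has {3,4,6,7,8,9}; box has {1,2,3,4,6,7,8,9} → only 5 remains.
row 5, column 7 = 3: row 5 has {2,4,8,9}; col 7 has {1,2,4,5,6,7,8,9}; box has {2,4,5,7,8,9} → only 3 remains.
row 9, column 9 = 4: row 9 has {1,3,5,6,7,8}; col 9 has {2,5,7,8,9}; box has {5,6,7,8,9} → only 4 remains.
row 2, column 4 = 6: row 2 has {1,2,3,4,5,7,8,9}; col 4 has {4,7}; box has {4,5,7,9} → only 6 remains.
row 4, column 9 = 1: row 4 has {2,4,5,6,7,8}; col 9 has {2,4,5,7,8,9}; box has {2,3,4,5,7,8,9} → only 1 remains.
row 5, column 5 = 1: row 5 has {2,3,4,8,9}; col 5 has {2,4,5,6,7}; box has {2,4,6,8} → only 1 remains.
row 5, column 6 = 7: row 5 has {1,2,3,4,8,9}; col 6 has {5,6,8,9}; box has {1,2,4,6,8} → only 7 remains.
row 5, column 9 = 6: row 5 has {1,2,3,4,7,8,9}; col 9 has {1,2,4,5,7,8,9}; box has {1,2,3,4,5,7,8,9} → only 6 remains.
row 7, column 9 = 3: row 7 has {5,6,7,8}; col 9 has {1,2,4,5,6,7,8,9}; box has {4,5,6,7,8,9} → only 3 remains.
row 9, column 6 = 2: row 9 has {1,3,4,5,6,7,8}; col 6 has {5,6,7,8,9}; box has {5,6,7} → only 2 remains.
row 3, column 6 = 1: row 3 has {3,4,5,6,7,8,9}; col 6 has {2,5,6,7,8,9}; box has {4,5,6,7,9} → only 1 remains.
row 5, column 4 = 5: row 5 has {1,2,3,4,6,7,8,9}; col 4 has {4,6,7}; box has {1,2,4,6,7,8} → only 5 remains.
row 7, column 6 = 4: row 7 has {3,5,6,7,8}; col 6 has {1,2,5,6,7,8,9}; box has {2,5,6,7} → only 4 remains.
row 8, column 6 = 3: row 8 has {4,5,6,7,9}; col 6 has {1,2,4,5,6,7,8,9}; box has {2,4,5,6,7} → only 3 remains.
row 9, column 2 = 9: row 9 has {1,2,3,4,5,6,7,8}; col 2 has {1,3,4,5,6,7,8}; box has {1,3,4,5,6,7,8} → only 9 remains.
row 3, column 4 = 2: row 3 has {1,3,4,5,6,7,8,9}; col 4 has {4,5,6,7}; box has {1,4,5,6,7,9} → only 2 remains.
row 7, column 2 = 2: row 7 has {3,4,5,6,7,8}; col 2 has {1,3,4,5,6,7,8,9}; box has {1,3,4,5,6,7,8,9} → only 2 remains.
row 7, column 8 = 1: row 7 has {2,3,4,5,6,7,8}; col 8 has {3,4,5,6,7,8,9}; box has {3,4,5,6,7,8,9} → only 1 remains.
row 8, column 5 = 8: row 8 has {3,4,5,6,7,9}; col 5 has {1,2,4,5,6,7}; box has {2,3,4,5,6,7} → only 8 remains.
row 8, column 8 = 2: row 8 has {3,4,5,6,7,8,9}; col 8 has {1,3,4,5,6,7,8,9}; box has {1,3,4,5,6,7,8,9} → only 2 remains.
row 1, column 5 = 3: row 1 has {1,2,4,5,6,7,9}; col 5 has {1,2,4,5,6,7,8}; box has {1,2,4,5,6,7,9} → only 3 remains.
row 4, column 5 = 9: row 4 has {1,2,4,5,6,7,8}; col 5 has {1,2,3,4,5,6,7,8}; box has {1,2,4,5,6,7,8} → only 9 remains.
row 7, column 4 = 9: row 7 has {1,2,3,4,5,6,7,8}; col 4 has {2,4,5,6,7}; box has {2,3,4,5,6,7,8} → only 9 remains.
row 8, column 4 = 1: row 8 has {2,3,4,5,6,7,8,9}; col 4 has {2,4,5,6,7,9}; box has {2,3,4,5,6,7,8,9} → only 1 remains.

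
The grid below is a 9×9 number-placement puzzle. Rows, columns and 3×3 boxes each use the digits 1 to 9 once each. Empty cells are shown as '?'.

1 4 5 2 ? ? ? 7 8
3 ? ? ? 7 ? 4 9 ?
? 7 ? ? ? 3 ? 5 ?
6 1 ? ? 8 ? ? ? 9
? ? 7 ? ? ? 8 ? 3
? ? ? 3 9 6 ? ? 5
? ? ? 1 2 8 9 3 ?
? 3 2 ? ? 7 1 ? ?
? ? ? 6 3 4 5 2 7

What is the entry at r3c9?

1

r1c5 = 6 (sole candidate).
r1c6 = 9 (sole candidate).
r1c7 = 3 (sole candidate).
r4c8 = 4 (sole candidate).
r6c8 = 1 (sole candidate).
r8c5 = 5 (sole candidate).
r4c3 = 3 (sole candidate).
r5c8 = 6 (sole candidate).
r8c4 = 9 (sole candidate).
r8c8 = 8 (sole candidate).
r8c1 = 4 (sole candidate).
r8c9 = 6 (sole candidate).
r7c3 = 6 (sole candidate).
r7c9 = 4 (sole candidate).
r2c3 = 8 (sole candidate).
r2c4 = 5 (sole candidate).
r2c6 = 1 (sole candidate).
r2c9 = 2 (sole candidate).
r3c3 = 9 (sole candidate).
r3c5 = 4 (sole candidate).
r3c7 = 6 (sole candidate).
r3c9 = 1: row 3 has {3,4,5,6,7,9}; col 9 has {2,3,4,5,6,7,8,9}; box has {2,3,4,5,6,7,8,9} → only 1 remains.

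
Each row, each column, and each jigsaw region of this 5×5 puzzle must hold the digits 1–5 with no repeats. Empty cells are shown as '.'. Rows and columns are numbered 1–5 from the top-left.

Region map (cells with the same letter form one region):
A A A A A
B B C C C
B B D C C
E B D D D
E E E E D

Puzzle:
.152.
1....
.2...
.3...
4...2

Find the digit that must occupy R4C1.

2

R1C1 = 3 (sole candidate).
R1C5 = 4 (sole candidate).
R3C1 = 5 (sole candidate).
R4C1 = 2: row 4 has {3}; col 1 has {1,3,4,5}; region has {4} → only 2 remains.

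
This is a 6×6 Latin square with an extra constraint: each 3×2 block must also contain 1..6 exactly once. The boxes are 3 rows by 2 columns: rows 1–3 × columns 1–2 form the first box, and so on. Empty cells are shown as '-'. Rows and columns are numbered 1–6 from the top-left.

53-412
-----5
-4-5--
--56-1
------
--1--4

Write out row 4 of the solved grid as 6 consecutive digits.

425631

r1c3 = 6 (sole candidate).
r4c2 = 2: row 4 has {1,5,6}; col 2 has {3,4}; box has {} → only 2 remains.
r4c5 = 3: row 4 has {1,2,5,6}; col 5 has {1}; box has {1,4} → only 3 remains.
r5c6 = 6 (sole candidate).
r3c5 = 6 (sole candidate).
r3c6 = 3 (sole candidate).
r4c1 = 4: row 4 has {1,2,3,5,6}; col 1 has {5}; box has {2} → only 4 remains.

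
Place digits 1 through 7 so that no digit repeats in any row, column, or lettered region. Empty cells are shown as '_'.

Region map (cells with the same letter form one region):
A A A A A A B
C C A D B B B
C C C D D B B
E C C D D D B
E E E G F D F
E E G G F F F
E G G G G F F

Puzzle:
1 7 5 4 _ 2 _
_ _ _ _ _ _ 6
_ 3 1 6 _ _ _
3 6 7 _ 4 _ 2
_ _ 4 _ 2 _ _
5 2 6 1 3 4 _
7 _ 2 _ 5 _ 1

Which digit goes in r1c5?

6

r1c5 = 6: row 1 has {1,2,4,5,7}; col 5 has {2,3,4,5}; region has {1,2,4,5,7} → only 6 remains.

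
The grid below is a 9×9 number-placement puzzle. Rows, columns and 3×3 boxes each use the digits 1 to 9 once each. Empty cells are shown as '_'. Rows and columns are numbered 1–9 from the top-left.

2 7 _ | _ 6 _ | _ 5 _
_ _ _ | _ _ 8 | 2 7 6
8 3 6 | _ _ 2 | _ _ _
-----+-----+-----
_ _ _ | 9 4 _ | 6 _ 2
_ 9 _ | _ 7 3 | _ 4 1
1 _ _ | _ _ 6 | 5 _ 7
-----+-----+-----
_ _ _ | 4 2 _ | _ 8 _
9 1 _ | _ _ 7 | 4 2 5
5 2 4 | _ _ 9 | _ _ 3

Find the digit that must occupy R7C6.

R2C1 = 4 (sole candidate).
R2C2 = 5 (sole candidate).
R4C2 = 8 (sole candidate).
R4C8 = 3 (sole candidate).
R5C1 = 6 (sole candidate).
R5C7 = 8 (sole candidate).
R6C2 = 4 (sole candidate).
R6C5 = 8 (sole candidate).
R6C8 = 9 (sole candidate).
R7C2 = 6 (sole candidate).
R7C9 = 9 (sole candidate).
R8C5 = 3 (sole candidate).
R9C5 = 1 (sole candidate).
R9C7 = 7 (sole candidate).
R9C8 = 6 (sole candidate).
R2C5 = 9 (sole candidate).
R3C5 = 5 (sole candidate).
R3C8 = 1 (sole candidate).
R3C9 = 4 (sole candidate).
R4C1 = 7 (sole candidate).
R4C3 = 5 (sole candidate).
R4C6 = 1 (sole candidate).
R5C3 = 2 (sole candidate).
R5C4 = 5 (sole candidate).
R6C3 = 3 (sole candidate).
R6C4 = 2 (sole candidate).
R7C1 = 3 (sole candidate).
R7C3 = 7 (sole candidate).
R7C6 = 5: row 7 has {2,3,4,6,7,8,9}; col 6 has {1,2,3,6,7,8,9}; box has {1,2,3,4,7,9} → only 5 remains.

5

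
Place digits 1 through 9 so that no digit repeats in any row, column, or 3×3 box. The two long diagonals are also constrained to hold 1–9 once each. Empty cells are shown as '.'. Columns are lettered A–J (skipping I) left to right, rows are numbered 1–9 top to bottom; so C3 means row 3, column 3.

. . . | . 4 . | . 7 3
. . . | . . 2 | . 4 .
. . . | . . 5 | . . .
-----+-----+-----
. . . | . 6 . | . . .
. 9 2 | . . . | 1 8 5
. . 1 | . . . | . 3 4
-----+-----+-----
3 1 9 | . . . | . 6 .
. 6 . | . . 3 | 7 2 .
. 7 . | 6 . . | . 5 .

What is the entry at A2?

H4 = 9 (sole candidate).
E5 = 7 (sole candidate).
F5 = 4 (sole candidate).
J7 = 8 (sole candidate).
H3 = 1 (sole candidate).
G4 = 2 (sole candidate).
J4 = 7 (sole candidate).
A5 = 6 (sole candidate).
D5 = 3 (sole candidate).
G6 = 6 (sole candidate).
F7 = 7 (sole candidate).
G7 = 4 (sole candidate).
G3 = 8 (sole candidate).
F4 = 1 (sole candidate).
A9 = 2 (sole candidate).
D6 = 5 (sole candidate).
D7 = 2 (sole candidate).
E7 = 5 (sole candidate).
D4 = 8 (sole candidate).
B6 = 8 (sole candidate).
F6 = 9 (sole candidate).
F9 = 8 (sole candidate).
J9 = 1 (sole candidate).
A1 = 5 (sole candidate).
B1 = 2 (sole candidate).
F1 = 6 (sole candidate).
G1 = 9 (sole candidate).
B2 = 3 (sole candidate).
G2 = 5 (sole candidate).
J2 = 6 (sole candidate).
B3 = 4 (sole candidate).
C3 = 6 (sole candidate).
J3 = 2 (sole candidate).
A4 = 4 (sole candidate).
B4 = 5 (sole candidate).
C4 = 3 (sole candidate).
A6 = 7 (sole candidate).
E6 = 2 (sole candidate).
A8 = 8 (sole candidate).
J8 = 9 (sole candidate).
C9 = 4 (sole candidate).
E9 = 9 (sole candidate).
G9 = 3 (sole candidate).
C1 = 8 (sole candidate).
D1 = 1 (sole candidate).
C2 = 7 (sole candidate).
D2 = 9 (sole candidate).
E2 = 8 (sole candidate).
A3 = 9 (sole candidate).
D3 = 7 (sole candidate).
E3 = 3 (sole candidate).
C8 = 5 (sole candidate).
D8 = 4 (sole candidate).
E8 = 1 (sole candidate).
A2 = 1: row 2 has {2,3,4,5,6,7,8,9}; col 1 has {2,3,4,5,6,7,8,9}; box has {2,3,4,5,6,7,8,9} → only 1 remains.

1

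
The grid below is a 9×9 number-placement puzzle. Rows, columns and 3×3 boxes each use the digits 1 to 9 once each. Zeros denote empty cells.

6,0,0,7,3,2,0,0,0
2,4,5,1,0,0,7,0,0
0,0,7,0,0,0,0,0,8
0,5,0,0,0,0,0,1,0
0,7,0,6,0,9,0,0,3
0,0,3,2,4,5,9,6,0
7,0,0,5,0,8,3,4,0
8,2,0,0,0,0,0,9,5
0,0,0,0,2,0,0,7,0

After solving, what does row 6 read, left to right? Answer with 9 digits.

r1c8 = 5: row 1 has {2,3,6,7}; col 8 has {1,4,6,7,9}; box has {7,8} → only 5 remains.
r2c6 = 6: row 2 has {1,2,4,5,7}; col 6 has {2,5,8,9}; box has {1,2,3,7} → only 6 remains.
r2c8 = 3: row 2 has {1,2,4,5,6,7}; col 8 has {1,4,5,6,7,9}; box has {5,7,8} → only 3 remains.
r2c9 = 9: row 2 has {1,2,3,4,5,6,7}; col 9 has {3,5,8}; box has {3,5,7,8} → only 9 remains.
r3c6 = 4: row 3 has {7,8}; col 6 has {2,5,6,8,9}; box has {1,2,3,6,7} → only 4 remains.
r3c8 = 2: row 3 has {4,7,8}; col 8 has {1,3,4,5,6,7,9}; box has {3,5,7,8,9} → only 2 remains.
r5c8 = 8: row 5 has {3,6,7,9}; col 8 has {1,2,3,4,5,6,7,9}; box has {1,3,6,9} → only 8 remains.
r6c1 = 1: row 6 has {2,3,4,5,6,9}; col 1 has {2,6,7,8}; box has {3,5,7} → only 1 remains.
r6c2 = 8: row 6 has {1,2,3,4,5,6,9}; col 2 has {2,4,5,7}; box has {1,3,5,7} → only 8 remains.
r6c9 = 7: row 6 has {1,2,3,4,5,6,8,9}; col 9 has {3,5,8,9}; box has {1,3,6,8,9} → only 7 remains.

183245967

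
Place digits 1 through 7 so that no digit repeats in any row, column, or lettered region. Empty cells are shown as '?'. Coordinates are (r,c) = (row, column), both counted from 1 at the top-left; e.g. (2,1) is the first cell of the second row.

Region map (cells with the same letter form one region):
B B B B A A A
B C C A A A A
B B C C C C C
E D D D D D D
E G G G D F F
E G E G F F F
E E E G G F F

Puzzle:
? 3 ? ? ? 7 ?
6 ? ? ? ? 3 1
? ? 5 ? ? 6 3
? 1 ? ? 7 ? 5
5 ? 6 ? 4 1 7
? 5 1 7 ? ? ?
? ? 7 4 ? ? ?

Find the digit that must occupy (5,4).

(4,6) = 2 (sole candidate).
(5,2) = 2 (sole candidate).
(5,4) = 3: row 5 has {1,2,4,5,6,7}; col 4 has {4,7}; region has {2,4,5,6,7} → only 3 remains.

3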